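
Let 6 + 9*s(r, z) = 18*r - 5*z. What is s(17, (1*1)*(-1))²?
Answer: 93025/81 ≈ 1148.5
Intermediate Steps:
s(r, z) = -⅔ + 2*r - 5*z/9 (s(r, z) = -⅔ + (18*r - 5*z)/9 = -⅔ + (-5*z + 18*r)/9 = -⅔ + (2*r - 5*z/9) = -⅔ + 2*r - 5*z/9)
s(17, (1*1)*(-1))² = (-⅔ + 2*17 - 5*1*1*(-1)/9)² = (-⅔ + 34 - 5*(-1)/9)² = (-⅔ + 34 - 5/9*(-1))² = (-⅔ + 34 + 5/9)² = (305/9)² = 93025/81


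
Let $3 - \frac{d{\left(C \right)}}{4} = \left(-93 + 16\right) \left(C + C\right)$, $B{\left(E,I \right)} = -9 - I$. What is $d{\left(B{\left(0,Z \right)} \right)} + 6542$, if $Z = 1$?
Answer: $394$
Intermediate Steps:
$d{\left(C \right)} = 12 + 616 C$ ($d{\left(C \right)} = 12 - 4 \left(-93 + 16\right) \left(C + C\right) = 12 - 4 \left(- 77 \cdot 2 C\right) = 12 - 4 \left(- 154 C\right) = 12 + 616 C$)
$d{\left(B{\left(0,Z \right)} \right)} + 6542 = \left(12 + 616 \left(-9 - 1\right)\right) + 6542 = \left(12 + 616 \left(-10\right)\right) + 6542 = \left(12 - 6160\right) + 6542 = -6148 + 6542 = 394$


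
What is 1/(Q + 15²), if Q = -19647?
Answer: -1/19422 ≈ -5.1488e-5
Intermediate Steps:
1/(Q + 15²) = 1/(-19647 + 15²) = 1/(-19647 + 225) = 1/(-19422) = -1/19422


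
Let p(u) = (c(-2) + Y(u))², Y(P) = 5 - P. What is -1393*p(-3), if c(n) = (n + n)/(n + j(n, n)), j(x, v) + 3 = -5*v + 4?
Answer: -6441232/81 ≈ -79521.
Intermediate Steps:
j(x, v) = 1 - 5*v (j(x, v) = -3 + (-5*v + 4) = -3 + (4 - 5*v) = 1 - 5*v)
c(n) = 2*n/(1 - 4*n) (c(n) = (n + n)/(n + (1 - 5*n)) = (2*n)/(1 - 4*n) = 2*n/(1 - 4*n))
p(u) = (41/9 - u)² (p(u) = (-2*(-2)/(-1 + 4*(-2)) + (5 - u))² = (-2*(-2)/(-1 - 8) + (5 - u))² = (-2*(-2)/(-9) + (5 - u))² = (-2*(-2)*(-⅑) + (5 - u))² = (-4/9 + (5 - u))² = (41/9 - u)²)
-1393*p(-3) = -1393*(-41 + 9*(-3))²/81 = -1393*(-41 - 27)²/81 = -1393*(-68)²/81 = -1393*4624/81 = -6441232/81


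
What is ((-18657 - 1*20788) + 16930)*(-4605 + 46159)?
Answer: -935588310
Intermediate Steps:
((-18657 - 1*20788) + 16930)*(-4605 + 46159) = ((-18657 - 20788) + 16930)*41554 = (-39445 + 16930)*41554 = -22515*41554 = -935588310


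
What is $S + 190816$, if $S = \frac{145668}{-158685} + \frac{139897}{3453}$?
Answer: $\frac{34859094328907}{182646435} \approx 1.9086 \cdot 10^{5}$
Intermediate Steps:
$S = \frac{7232187947}{182646435}$ ($S = 145668 \left(- \frac{1}{158685}\right) + 139897 \cdot \frac{1}{3453} = - \frac{48556}{52895} + \frac{139897}{3453} = \frac{7232187947}{182646435} \approx 39.597$)
$S + 190816 = \frac{7232187947}{182646435} + 190816 = \frac{34859094328907}{182646435}$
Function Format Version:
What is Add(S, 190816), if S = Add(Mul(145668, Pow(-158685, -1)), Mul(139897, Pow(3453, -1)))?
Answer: Rational(34859094328907, 182646435) ≈ 1.9086e+5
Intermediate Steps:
S = Rational(7232187947, 182646435) (S = Add(Mul(145668, Rational(-1, 158685)), Mul(139897, Rational(1, 3453))) = Add(Rational(-48556, 52895), Rational(139897, 3453)) = Rational(7232187947, 182646435) ≈ 39.597)
Add(S, 190816) = Add(Rational(7232187947, 182646435), 190816) = Rational(34859094328907, 182646435)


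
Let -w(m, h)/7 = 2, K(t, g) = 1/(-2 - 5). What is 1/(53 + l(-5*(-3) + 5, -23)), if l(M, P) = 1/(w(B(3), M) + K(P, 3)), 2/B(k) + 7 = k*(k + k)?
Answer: 99/5240 ≈ 0.018893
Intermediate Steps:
K(t, g) = -⅐ (K(t, g) = 1/(-7) = -⅐)
B(k) = 2/(-7 + 2*k²) (B(k) = 2/(-7 + k*(k + k)) = 2/(-7 + k*(2*k)) = 2/(-7 + 2*k²))
w(m, h) = -14 (w(m, h) = -7*2 = -14)
l(M, P) = -7/99 (l(M, P) = 1/(-14 - ⅐) = 1/(-99/7) = -7/99)
1/(53 + l(-5*(-3) + 5, -23)) = 1/(53 - 7/99) = 1/(5240/99) = 99/5240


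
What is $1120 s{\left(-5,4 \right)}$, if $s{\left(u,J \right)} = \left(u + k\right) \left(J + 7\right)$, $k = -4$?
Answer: $-110880$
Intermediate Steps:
$s{\left(u,J \right)} = \left(-4 + u\right) \left(7 + J\right)$ ($s{\left(u,J \right)} = \left(u - 4\right) \left(J + 7\right) = \left(-4 + u\right) \left(7 + J\right)$)
$1120 s{\left(-5,4 \right)} = 1120 \left(-28 - 16 + 7 \left(-5\right) + 4 \left(-5\right)\right) = 1120 \left(-28 - 16 - 35 - 20\right) = 1120 \left(-99\right) = -110880$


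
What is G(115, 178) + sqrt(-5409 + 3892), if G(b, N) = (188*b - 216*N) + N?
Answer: -16650 + I*sqrt(1517) ≈ -16650.0 + 38.949*I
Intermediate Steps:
G(b, N) = -215*N + 188*b (G(b, N) = (-216*N + 188*b) + N = -215*N + 188*b)
G(115, 178) + sqrt(-5409 + 3892) = (-215*178 + 188*115) + sqrt(-5409 + 3892) = (-38270 + 21620) + sqrt(-1517) = -16650 + I*sqrt(1517)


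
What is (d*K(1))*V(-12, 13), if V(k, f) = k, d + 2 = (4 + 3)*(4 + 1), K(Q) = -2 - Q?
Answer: 1188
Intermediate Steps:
d = 33 (d = -2 + (4 + 3)*(4 + 1) = -2 + 7*5 = -2 + 35 = 33)
(d*K(1))*V(-12, 13) = (33*(-2 - 1*1))*(-12) = (33*(-2 - 1))*(-12) = (33*(-3))*(-12) = -99*(-12) = 1188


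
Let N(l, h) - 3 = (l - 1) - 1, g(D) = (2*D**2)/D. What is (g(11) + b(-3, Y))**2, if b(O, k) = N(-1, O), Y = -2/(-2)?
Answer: 484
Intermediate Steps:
g(D) = 2*D
Y = 1 (Y = -2*(-1/2) = 1)
N(l, h) = 1 + l (N(l, h) = 3 + ((l - 1) - 1) = 3 + ((-1 + l) - 1) = 3 + (-2 + l) = 1 + l)
b(O, k) = 0 (b(O, k) = 1 - 1 = 0)
(g(11) + b(-3, Y))**2 = (2*11 + 0)**2 = (22 + 0)**2 = 22**2 = 484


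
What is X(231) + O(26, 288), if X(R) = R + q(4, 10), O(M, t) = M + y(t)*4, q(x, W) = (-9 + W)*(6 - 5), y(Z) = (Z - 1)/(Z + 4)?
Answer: 19121/73 ≈ 261.93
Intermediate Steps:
y(Z) = (-1 + Z)/(4 + Z)
q(x, W) = -9 + W (q(x, W) = (-9 + W)*1 = -9 + W)
O(M, t) = M + 4*(-1 + t)/(4 + t) (O(M, t) = M + ((-1 + t)/(4 + t))*4 = M + 4*(-1 + t)/(4 + t))
X(R) = 1 + R (X(R) = R + (-9 + 10) = R + 1 = 1 + R)
X(231) + O(26, 288) = (1 + 231) + (-4 + 4*288 + 26*(4 + 288))/(4 + 288) = 232 + (-4 + 1152 + 26*292)/292 = 232 + (-4 + 1152 + 7592)/292 = 232 + (1/292)*8740 = 232 + 2185/73 = 19121/73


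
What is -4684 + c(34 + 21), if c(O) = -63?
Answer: -4747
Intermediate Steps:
-4684 + c(34 + 21) = -4684 - 63 = -4747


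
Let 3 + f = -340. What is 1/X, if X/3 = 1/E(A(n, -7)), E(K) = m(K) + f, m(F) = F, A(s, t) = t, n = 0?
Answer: -350/3 ≈ -116.67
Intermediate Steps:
f = -343 (f = -3 - 340 = -343)
E(K) = -343 + K (E(K) = K - 343 = -343 + K)
X = -3/350 (X = 3/(-343 - 7) = 3/(-350) = 3*(-1/350) = -3/350 ≈ -0.0085714)
1/X = 1/(-3/350) = -350/3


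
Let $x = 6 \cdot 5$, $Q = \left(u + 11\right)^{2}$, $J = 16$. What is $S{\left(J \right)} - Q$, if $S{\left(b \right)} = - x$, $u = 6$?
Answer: $-319$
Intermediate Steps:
$Q = 289$ ($Q = \left(6 + 11\right)^{2} = 17^{2} = 289$)
$x = 30$
$S{\left(b \right)} = -30$ ($S{\left(b \right)} = \left(-1\right) 30 = -30$)
$S{\left(J \right)} - Q = -30 - 289 = -319$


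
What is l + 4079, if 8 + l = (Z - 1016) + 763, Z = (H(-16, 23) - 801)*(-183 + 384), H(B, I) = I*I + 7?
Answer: -49447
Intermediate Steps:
H(B, I) = 7 + I² (H(B, I) = I² + 7 = 7 + I²)
Z = -53265 (Z = ((7 + 23²) - 801)*(-183 + 384) = ((7 + 529) - 801)*201 = (536 - 801)*201 = -265*201 = -53265)
l = -53526 (l = -8 + ((-53265 - 1016) + 763) = -8 + (-54281 + 763) = -8 - 53518 = -53526)
l + 4079 = -53526 + 4079 = -49447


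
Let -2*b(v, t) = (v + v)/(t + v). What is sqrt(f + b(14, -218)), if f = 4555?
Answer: sqrt(47390934)/102 ≈ 67.491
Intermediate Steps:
b(v, t) = -v/(t + v) (b(v, t) = -(v + v)/(2*(t + v)) = -2*v/(2*(t + v)) = -v/(t + v))
sqrt(f + b(14, -218)) = sqrt(4555 - 1*14/(-218 + 14)) = sqrt(4555 - 1*14/(-204)) = sqrt(4555 - 1*14*(-1/204)) = sqrt(4555 + 7/102) = sqrt(464617/102) = sqrt(47390934)/102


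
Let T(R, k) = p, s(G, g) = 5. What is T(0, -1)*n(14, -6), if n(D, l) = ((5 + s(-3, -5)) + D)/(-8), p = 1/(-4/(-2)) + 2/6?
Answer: -5/2 ≈ -2.5000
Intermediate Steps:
p = ⅚ (p = 1/(-4*(-½)) + 2*(⅙) = 1/2 + ⅓ = 1*(½) + ⅓ = ½ + ⅓ = ⅚ ≈ 0.83333)
n(D, l) = -5/4 - D/8 (n(D, l) = ((5 + 5) + D)/(-8) = (10 + D)*(-⅛) = -5/4 - D/8)
T(R, k) = ⅚
T(0, -1)*n(14, -6) = 5*(-5/4 - ⅛*14)/6 = 5*(-5/4 - 7/4)/6 = (⅚)*(-3) = -5/2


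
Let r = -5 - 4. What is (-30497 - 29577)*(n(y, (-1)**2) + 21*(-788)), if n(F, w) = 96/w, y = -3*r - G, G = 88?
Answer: 988337448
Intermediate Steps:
r = -9
y = -61 (y = -3*(-9) - 1*88 = 27 - 88 = -61)
(-30497 - 29577)*(n(y, (-1)**2) + 21*(-788)) = (-30497 - 29577)*(96/((-1)**2) + 21*(-788)) = -60074*(96/1 - 16548) = -60074*(96*1 - 16548) = -60074*(96 - 16548) = -60074*(-16452) = 988337448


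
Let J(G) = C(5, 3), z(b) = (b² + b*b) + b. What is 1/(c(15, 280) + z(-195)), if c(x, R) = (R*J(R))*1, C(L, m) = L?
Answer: 1/77255 ≈ 1.2944e-5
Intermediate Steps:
z(b) = b + 2*b² (z(b) = (b² + b²) + b = 2*b² + b = b + 2*b²)
J(G) = 5
c(x, R) = 5*R (c(x, R) = (R*5)*1 = (5*R)*1 = 5*R)
1/(c(15, 280) + z(-195)) = 1/(5*280 - 195*(1 + 2*(-195))) = 1/(1400 - 195*(1 - 390)) = 1/(1400 - 195*(-389)) = 1/(1400 + 75855) = 1/77255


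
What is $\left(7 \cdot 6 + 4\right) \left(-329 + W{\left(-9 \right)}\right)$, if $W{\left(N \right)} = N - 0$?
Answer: $-15548$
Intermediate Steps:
$W{\left(N \right)} = N$ ($W{\left(N \right)} = N + 0 = N$)
$\left(7 \cdot 6 + 4\right) \left(-329 + W{\left(-9 \right)}\right) = \left(7 \cdot 6 + 4\right) \left(-329 - 9\right) = \left(42 + 4\right) \left(-338\right) = 46 \left(-338\right) = -15548$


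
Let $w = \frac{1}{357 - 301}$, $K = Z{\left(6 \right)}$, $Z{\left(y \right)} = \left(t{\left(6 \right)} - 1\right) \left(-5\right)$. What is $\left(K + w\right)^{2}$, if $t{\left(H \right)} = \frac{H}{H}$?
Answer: $\frac{1}{3136} \approx 0.00031888$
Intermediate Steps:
$t{\left(H \right)} = 1$
$Z{\left(y \right)} = 0$ ($Z{\left(y \right)} = \left(1 - 1\right) \left(-5\right) = 0 \left(-5\right) = 0$)
$K = 0$
$w = \frac{1}{56} \approx 0.017857$
$\left(K + w\right)^{2} = \left(0 + \frac{1}{56}\right)^{2} = \left(\frac{1}{56}\right)^{2} = \frac{1}{3136}$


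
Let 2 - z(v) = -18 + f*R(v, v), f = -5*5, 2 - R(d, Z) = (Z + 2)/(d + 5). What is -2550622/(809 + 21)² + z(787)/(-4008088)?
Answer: -674727800767201/182237340331200 ≈ -3.7025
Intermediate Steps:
R(d, Z) = 2 - (2 + Z)/(5 + d) (R(d, Z) = 2 - (Z + 2)/(d + 5) = 2 - (2 + Z)/(5 + d))
f = -25
z(v) = 20 + 25*(8 + v)/(5 + v) (z(v) = 2 - (-18 - 25*(8 - v + 2*v)/(5 + v)) = 2 - (-18 - 25*(8 + v)/(5 + v)) = 2 + (18 + 25*(8 + v)/(5 + v)) = 20 + 25*(8 + v)/(5 + v))
-2550622/(809 + 21)² + z(787)/(-4008088) = -2550622/(809 + 21)² + (15*(20 + 3*787)/(5 + 787))/(-4008088) = -2550622/(830²) + (15*(20 + 2361)/792)*(-1/4008088) = -2550622/688900 + (15*(1/792)*2381)*(-1/4008088) = -2550622*1/688900 + (11905/264)*(-1/4008088) = -1275311/344450 - 11905/1058135232 = -674727800767201/182237340331200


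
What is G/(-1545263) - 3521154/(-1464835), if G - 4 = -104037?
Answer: 5593500173057/2263555326605 ≈ 2.4711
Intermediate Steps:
G = -104033 (G = 4 - 104037 = -104033)
G/(-1545263) - 3521154/(-1464835) = -104033/(-1545263) - 3521154/(-1464835) = -104033*(-1/1545263) - 3521154*(-1/1464835) = 104033/1545263 + 3521154/1464835 = 5593500173057/2263555326605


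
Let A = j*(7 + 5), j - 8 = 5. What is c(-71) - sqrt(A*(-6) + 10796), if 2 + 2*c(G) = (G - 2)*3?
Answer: -221/2 - 2*sqrt(2465) ≈ -209.80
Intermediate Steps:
j = 13 (j = 8 + 5 = 13)
c(G) = -4 + 3*G/2 (c(G) = -1 + ((G - 2)*3)/2 = -1 + ((-2 + G)*3)/2 = -1 + (-6 + 3*G)/2 = -1 + (-3 + 3*G/2) = -4 + 3*G/2)
A = 156 (A = 13*(7 + 5) = 13*12 = 156)
c(-71) - sqrt(A*(-6) + 10796) = (-4 + (3/2)*(-71)) - sqrt(156*(-6) + 10796) = (-4 - 213/2) - sqrt(-936 + 10796) = -221/2 - sqrt(9860) = -221/2 - 2*sqrt(2465)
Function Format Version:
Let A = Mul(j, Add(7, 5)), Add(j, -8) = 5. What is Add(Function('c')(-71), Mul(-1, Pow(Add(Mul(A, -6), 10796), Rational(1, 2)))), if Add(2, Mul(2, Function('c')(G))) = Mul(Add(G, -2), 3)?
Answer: Add(Rational(-221, 2), Mul(-2, Pow(2465, Rational(1, 2)))) ≈ -209.80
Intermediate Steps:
j = 13 (j = Add(8, 5) = 13)
Function('c')(G) = Add(-4, Mul(Rational(3, 2), G)) (Function('c')(G) = Add(-1, Mul(Rational(1, 2), Mul(Add(G, -2), 3))) = Add(-1, Mul(Rational(1, 2), Mul(Add(-2, G), 3))) = Add(-1, Mul(Rational(1, 2), Add(-6, Mul(3, G)))) = Add(-1, Add(-3, Mul(Rational(3, 2), G))) = Add(-4, Mul(Rational(3, 2), G)))
A = 156 (A = Mul(13, Add(7, 5)) = Mul(13, 12) = 156)
Add(Function('c')(-71), Mul(-1, Pow(Add(Mul(A, -6), 10796), Rational(1, 2)))) = Add(Add(-4, Mul(Rational(3, 2), -71)), Mul(-1, Pow(Add(Mul(156, -6), 10796), Rational(1, 2)))) = Add(Add(-4, Rational(-213, 2)), Mul(-1, Pow(Add(-936, 10796), Rational(1, 2)))) = Add(Rational(-221, 2), Mul(-1, Pow(9860, Rational(1, 2)))) = Add(Rational(-221, 2), Mul(-1, Mul(2, Pow(2465, Rational(1, 2))))) = Add(Rational(-221, 2), Mul(-2, Pow(2465, Rational(1, 2))))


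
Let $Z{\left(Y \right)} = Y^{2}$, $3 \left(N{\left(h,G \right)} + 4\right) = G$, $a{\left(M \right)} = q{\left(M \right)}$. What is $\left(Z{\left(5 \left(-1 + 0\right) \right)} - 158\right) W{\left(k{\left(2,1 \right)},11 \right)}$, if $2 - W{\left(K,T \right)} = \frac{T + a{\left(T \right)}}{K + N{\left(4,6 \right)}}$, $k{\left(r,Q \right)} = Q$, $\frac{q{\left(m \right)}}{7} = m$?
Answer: $-11970$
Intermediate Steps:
$q{\left(m \right)} = 7 m$
$a{\left(M \right)} = 7 M$
$N{\left(h,G \right)} = -4 + \frac{G}{3}$
$W{\left(K,T \right)} = 2 - \frac{8 T}{-2 + K}$ ($W{\left(K,T \right)} = 2 - \frac{T + 7 T}{K + \left(-4 + \frac{1}{3} \cdot 6\right)} = 2 - \frac{8 T}{K + \left(-4 + 2\right)} = 2 - \frac{8 T}{K - 2} = 2 - \frac{8 T}{-2 + K}$)
$\left(Z{\left(5 \left(-1 + 0\right) \right)} - 158\right) W{\left(k{\left(2,1 \right)},11 \right)} = \left(\left(5 \left(-1 + 0\right)\right)^{2} - 158\right) \frac{2 \left(-2 + 1 - 44\right)}{-2 + 1} = \left(\left(5 \left(-1\right)\right)^{2} - 158\right) \frac{2 \left(-2 + 1 - 44\right)}{-1} = \left(\left(-5\right)^{2} - 158\right) 2 \left(-1\right) \left(-45\right) = \left(25 - 158\right) 90 = \left(-133\right) 90 = -11970$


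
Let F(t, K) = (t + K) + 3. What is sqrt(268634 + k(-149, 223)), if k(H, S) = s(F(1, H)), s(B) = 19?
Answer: sqrt(268653) ≈ 518.32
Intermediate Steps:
F(t, K) = 3 + K + t (F(t, K) = (K + t) + 3 = 3 + K + t)
k(H, S) = 19
sqrt(268634 + k(-149, 223)) = sqrt(268634 + 19) = sqrt(268653)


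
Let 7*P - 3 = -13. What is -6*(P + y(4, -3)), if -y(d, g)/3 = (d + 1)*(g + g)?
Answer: -3720/7 ≈ -531.43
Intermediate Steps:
y(d, g) = -6*g*(1 + d) (y(d, g) = -3*(d + 1)*(g + g) = -3*(1 + d)*2*g = -6*g*(1 + d))
P = -10/7 (P = 3/7 + (1/7)*(-13) = 3/7 - 13/7 = -10/7 ≈ -1.4286)
-6*(P + y(4, -3)) = -6*(-10/7 - 6*(-3)*(1 + 4)) = -6*(-10/7 - 6*(-3)*5) = -6*(-10/7 + 90) = -6*620/7 = -3720/7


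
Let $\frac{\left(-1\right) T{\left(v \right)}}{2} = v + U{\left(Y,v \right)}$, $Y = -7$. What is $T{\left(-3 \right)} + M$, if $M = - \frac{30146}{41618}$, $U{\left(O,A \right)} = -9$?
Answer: $\frac{484343}{20809} \approx 23.276$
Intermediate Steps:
$M = - \frac{15073}{20809}$ ($M = \left(-30146\right) \frac{1}{41618} = - \frac{15073}{20809} \approx -0.72435$)
$T{\left(v \right)} = 18 - 2 v$ ($T{\left(v \right)} = - 2 \left(v - 9\right) = - 2 \left(-9 + v\right) = 18 - 2 v$)
$T{\left(-3 \right)} + M = \left(18 - -6\right) - \frac{15073}{20809} = \left(18 + 6\right) - \frac{15073}{20809} = 24 - \frac{15073}{20809} = \frac{484343}{20809}$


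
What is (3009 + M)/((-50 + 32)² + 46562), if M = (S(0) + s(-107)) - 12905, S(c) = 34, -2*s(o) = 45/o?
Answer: -301489/1433372 ≈ -0.21034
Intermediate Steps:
s(o) = -45/(2*o)
M = -2754349/214 (M = (34 - 45/2/(-107)) - 12905 = (34 - 45/2*(-1/107)) - 12905 = (34 + 45/214) - 12905 = 7321/214 - 12905 = -2754349/214 ≈ -12871.)
(3009 + M)/((-50 + 32)² + 46562) = (3009 - 2754349/214)/((-50 + 32)² + 46562) = -2110423/(214*((-18)² + 46562)) = -2110423/(214*(324 + 46562)) = -2110423/214/46886 = -2110423/214*1/46886 = -301489/1433372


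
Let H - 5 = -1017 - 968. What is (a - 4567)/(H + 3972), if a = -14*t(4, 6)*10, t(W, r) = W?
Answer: -1709/664 ≈ -2.5738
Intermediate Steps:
H = -1980 (H = 5 + (-1017 - 968) = 5 - 1985 = -1980)
a = -560 (a = -14*4*10 = -56*10 = -560)
(a - 4567)/(H + 3972) = (-560 - 4567)/(-1980 + 3972) = -5127/1992 = -5127*1/1992 = -1709/664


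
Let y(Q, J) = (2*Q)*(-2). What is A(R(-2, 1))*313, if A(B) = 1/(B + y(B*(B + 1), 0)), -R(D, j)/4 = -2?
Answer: -313/280 ≈ -1.1179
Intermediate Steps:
R(D, j) = 8 (R(D, j) = -4*(-2) = 8)
y(Q, J) = -4*Q
A(B) = 1/(B - 4*B*(1 + B)) (A(B) = 1/(B - 4*B*(B + 1)) = 1/(B - 4*B*(1 + B)))
A(R(-2, 1))*313 = -1/(8*(3 + 4*8))*313 = -1*⅛/(3 + 32)*313 = -1*⅛/35*313 = -1*⅛*1/35*313 = -1/280*313 = -313/280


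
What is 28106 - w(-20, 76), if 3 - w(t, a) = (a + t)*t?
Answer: 26983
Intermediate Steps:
w(t, a) = 3 - t*(a + t) (w(t, a) = 3 - (a + t)*t = 3 - t*(a + t))
28106 - w(-20, 76) = 28106 - (3 - 1*(-20)² - 1*76*(-20)) = 28106 - (3 - 1*400 + 1520) = 28106 - (3 - 400 + 1520) = 28106 - 1*1123 = 28106 - 1123 = 26983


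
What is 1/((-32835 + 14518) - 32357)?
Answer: -1/50674 ≈ -1.9734e-5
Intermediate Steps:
1/((-32835 + 14518) - 32357) = 1/(-18317 - 32357) = 1/(-50674) = -1/50674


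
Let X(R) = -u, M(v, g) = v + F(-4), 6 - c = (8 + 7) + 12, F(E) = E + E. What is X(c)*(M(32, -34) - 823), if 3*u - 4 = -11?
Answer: -5593/3 ≈ -1864.3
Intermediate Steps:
F(E) = 2*E
c = -21 (c = 6 - ((8 + 7) + 12) = 6 - (15 + 12) = 6 - 1*27 = 6 - 27 = -21)
u = -7/3 (u = 4/3 + (1/3)*(-11) = 4/3 - 11/3 = -7/3 ≈ -2.3333)
M(v, g) = -8 + v (M(v, g) = v + 2*(-4) = v - 8 = -8 + v)
X(R) = 7/3 (X(R) = -1*(-7/3) = 7/3)
X(c)*(M(32, -34) - 823) = 7*((-8 + 32) - 823)/3 = 7*(24 - 823)/3 = (7/3)*(-799) = -5593/3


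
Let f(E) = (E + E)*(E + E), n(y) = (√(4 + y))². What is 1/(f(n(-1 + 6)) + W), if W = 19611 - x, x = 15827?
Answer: 1/4108 ≈ 0.00024343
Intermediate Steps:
n(y) = 4 + y
f(E) = 4*E² (f(E) = (2*E)*(2*E) = 4*E²)
W = 3784 (W = 19611 - 1*15827 = 19611 - 15827 = 3784)
1/(f(n(-1 + 6)) + W) = 1/(4*(4 + (-1 + 6))² + 3784) = 1/(4*(4 + 5)² + 3784) = 1/(4*9² + 3784) = 1/(4*81 + 3784) = 1/(324 + 3784) = 1/4108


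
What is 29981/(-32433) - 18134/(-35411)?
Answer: -473517169/1148484963 ≈ -0.41230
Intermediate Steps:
29981/(-32433) - 18134/(-35411) = 29981*(-1/32433) - 18134*(-1/35411) = -29981/32433 + 18134/35411 = -473517169/1148484963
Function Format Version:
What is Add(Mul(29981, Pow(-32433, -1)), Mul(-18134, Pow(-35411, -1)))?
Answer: Rational(-473517169, 1148484963) ≈ -0.41230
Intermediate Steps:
Add(Mul(29981, Pow(-32433, -1)), Mul(-18134, Pow(-35411, -1))) = Add(Mul(29981, Rational(-1, 32433)), Mul(-18134, Rational(-1, 35411))) = Add(Rational(-29981, 32433), Rational(18134, 35411)) = Rational(-473517169, 1148484963)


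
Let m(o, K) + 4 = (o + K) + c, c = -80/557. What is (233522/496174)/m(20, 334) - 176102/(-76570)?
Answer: 65527542825679/28475036363410 ≈ 2.3012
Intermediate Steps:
c = -80/557 (c = -80*1/557 = -80/557 ≈ -0.14363)
m(o, K) = -2308/557 + K + o (m(o, K) = -4 + ((o + K) - 80/557) = -4 + ((K + o) - 80/557) = -4 + (-80/557 + K + o) = -2308/557 + K + o)
(233522/496174)/m(20, 334) - 176102/(-76570) = (233522/496174)/(-2308/557 + 334 + 20) - 176102/(-76570) = (233522*(1/496174))/(194870/557) - 176102*(-1/76570) = (116761/248087)*(557/194870) + 88051/38285 = 65035877/48344713690 + 88051/38285 = 65527542825679/28475036363410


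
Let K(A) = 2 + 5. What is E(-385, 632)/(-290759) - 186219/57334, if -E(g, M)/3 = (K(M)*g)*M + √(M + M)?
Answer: -49586505243/2381482358 + 12*√79/290759 ≈ -20.821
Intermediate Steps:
K(A) = 7
E(g, M) = -21*M*g - 3*√2*√M (E(g, M) = -3*((7*g)*M + √(M + M)) = -3*(7*M*g + √(2*M)) = -3*(7*M*g + √2*√M) = -3*(√2*√M + 7*M*g) = -21*M*g - 3*√2*√M)
E(-385, 632)/(-290759) - 186219/57334 = (-21*632*(-385) - 3*√2*√632)/(-290759) - 186219/57334 = (5109720 - 3*√2*2*√158)*(-1/290759) - 186219*1/57334 = (5109720 - 12*√79)*(-1/290759) - 186219/57334 = (-729960/41537 + 12*√79/290759) - 186219/57334 = -49586505243/2381482358 + 12*√79/290759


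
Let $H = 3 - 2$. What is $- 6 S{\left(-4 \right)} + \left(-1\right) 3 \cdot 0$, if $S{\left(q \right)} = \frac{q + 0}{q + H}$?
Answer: $-8$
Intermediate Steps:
$H = 1$
$S{\left(q \right)} = \frac{q}{1 + q}$ ($S{\left(q \right)} = \frac{q + 0}{q + 1} = \frac{q}{1 + q}$)
$- 6 S{\left(-4 \right)} + \left(-1\right) 3 \cdot 0 = - 6 \left(- \frac{4}{1 - 4}\right) + \left(-1\right) 3 \cdot 0 = - 6 \left(- \frac{4}{-3}\right) - 0 = - 6 \left(\left(-4\right) \left(- \frac{1}{3}\right)\right) + 0 = \left(-6\right) \frac{4}{3} + 0 = -8 + 0 = -8$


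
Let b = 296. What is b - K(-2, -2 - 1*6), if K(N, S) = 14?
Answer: 282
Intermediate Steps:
b - K(-2, -2 - 1*6) = 296 - 1*14 = 296 - 14 = 282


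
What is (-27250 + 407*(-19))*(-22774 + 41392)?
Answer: -651313494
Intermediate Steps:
(-27250 + 407*(-19))*(-22774 + 41392) = (-27250 - 7733)*18618 = -34983*18618 = -651313494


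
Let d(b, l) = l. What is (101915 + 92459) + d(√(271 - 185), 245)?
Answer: 194619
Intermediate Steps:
(101915 + 92459) + d(√(271 - 185), 245) = (101915 + 92459) + 245 = 194374 + 245 = 194619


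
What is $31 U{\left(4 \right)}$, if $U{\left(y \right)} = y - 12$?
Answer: $-248$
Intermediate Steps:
$U{\left(y \right)} = -12 + y$ ($U{\left(y \right)} = y - 12 = -12 + y$)
$31 U{\left(4 \right)} = 31 \left(-12 + 4\right) = 31 \left(-8\right) = -248$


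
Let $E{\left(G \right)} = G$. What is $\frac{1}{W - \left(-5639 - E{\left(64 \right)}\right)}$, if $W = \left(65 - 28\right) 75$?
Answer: $\frac{1}{8478} \approx 0.00011795$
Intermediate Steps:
$W = 2775$ ($W = 37 \cdot 75 = 2775$)
$\frac{1}{W - \left(-5639 - E{\left(64 \right)}\right)} = \frac{1}{2775 + \left(\left(64 - -22508\right) - 16869\right)} = \frac{1}{2775 + \left(\left(64 + 22508\right) - 16869\right)} = \frac{1}{2775 + \left(22572 - 16869\right)} = \frac{1}{2775 + 5703} = \frac{1}{8478}$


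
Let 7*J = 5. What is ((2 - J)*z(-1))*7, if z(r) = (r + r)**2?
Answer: 36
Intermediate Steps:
z(r) = 4*r**2 (z(r) = (2*r)**2 = 4*r**2)
J = 5/7 (J = (1/7)*5 = 5/7 ≈ 0.71429)
((2 - J)*z(-1))*7 = ((2 - 1*5/7)*(4*(-1)**2))*7 = ((2 - 5/7)*(4*1))*7 = ((9/7)*4)*7 = (36/7)*7 = 36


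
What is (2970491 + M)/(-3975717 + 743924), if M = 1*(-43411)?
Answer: -2927080/3231793 ≈ -0.90571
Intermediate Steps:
M = -43411
(2970491 + M)/(-3975717 + 743924) = (2970491 - 43411)/(-3975717 + 743924) = 2927080/(-3231793) = 2927080*(-1/3231793) = -2927080/3231793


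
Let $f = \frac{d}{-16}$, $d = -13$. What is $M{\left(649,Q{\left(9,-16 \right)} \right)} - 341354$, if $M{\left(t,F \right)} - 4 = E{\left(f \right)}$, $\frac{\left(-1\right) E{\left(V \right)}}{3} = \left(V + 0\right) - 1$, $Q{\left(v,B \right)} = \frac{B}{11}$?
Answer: $- \frac{5461591}{16} \approx -3.4135 \cdot 10^{5}$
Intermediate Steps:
$Q{\left(v,B \right)} = \frac{B}{11}$ ($Q{\left(v,B \right)} = B \frac{1}{11} = \frac{B}{11}$)
$f = \frac{13}{16}$ ($f = - \frac{13}{-16} = \left(-13\right) \left(- \frac{1}{16}\right) = \frac{13}{16} \approx 0.8125$)
$E{\left(V \right)} = 3 - 3 V$ ($E{\left(V \right)} = - 3 \left(\left(V + 0\right) - 1\right) = - 3 \left(V - 1\right) = - 3 \left(-1 + V\right) = 3 - 3 V$)
$M{\left(t,F \right)} = \frac{73}{16}$ ($M{\left(t,F \right)} = 4 + \left(3 - \frac{39}{16}\right) = 4 + \frac{9}{16} = \frac{73}{16}$)
$M{\left(649,Q{\left(9,-16 \right)} \right)} - 341354 = \frac{73}{16} - 341354 = - \frac{5461591}{16}$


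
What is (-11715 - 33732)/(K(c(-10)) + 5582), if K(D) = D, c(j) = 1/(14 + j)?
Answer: -60596/7443 ≈ -8.1413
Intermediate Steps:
(-11715 - 33732)/(K(c(-10)) + 5582) = (-11715 - 33732)/(1/(14 - 10) + 5582) = -45447/(1/4 + 5582) = -45447/22329/4 = -45447*4/22329 = -60596/7443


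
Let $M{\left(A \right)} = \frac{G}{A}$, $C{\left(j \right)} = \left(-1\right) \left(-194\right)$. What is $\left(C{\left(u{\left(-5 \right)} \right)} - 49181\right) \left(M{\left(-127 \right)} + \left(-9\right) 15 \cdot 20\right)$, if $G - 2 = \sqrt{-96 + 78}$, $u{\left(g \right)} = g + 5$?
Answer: $\frac{16797740274}{127} + \frac{146961 i \sqrt{2}}{127} \approx 1.3227 \cdot 10^{8} + 1636.5 i$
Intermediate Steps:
$u{\left(g \right)} = 5 + g$
$G = 2 + 3 i \sqrt{2}$ ($G = 2 + \sqrt{-96 + 78} = 2 + \sqrt{-18} = 2 + 3 i \sqrt{2} \approx 2.0 + 4.2426 i$)
$C{\left(j \right)} = 194$
$M{\left(A \right)} = \frac{2 + 3 i \sqrt{2}}{A}$
$\left(C{\left(u{\left(-5 \right)} \right)} - 49181\right) \left(M{\left(-127 \right)} + \left(-9\right) 15 \cdot 20\right) = \left(194 - 49181\right) \left(\frac{2 + 3 i \sqrt{2}}{-127} + \left(-9\right) 15 \cdot 20\right) = - 48987 \left(- \frac{2 + 3 i \sqrt{2}}{127} - 2700\right) = - 48987 \left(\left(- \frac{2}{127} - \frac{3 i \sqrt{2}}{127}\right) - 2700\right) = - 48987 \left(- \frac{342902}{127} - \frac{3 i \sqrt{2}}{127}\right) = \frac{16797740274}{127} + \frac{146961 i \sqrt{2}}{127}$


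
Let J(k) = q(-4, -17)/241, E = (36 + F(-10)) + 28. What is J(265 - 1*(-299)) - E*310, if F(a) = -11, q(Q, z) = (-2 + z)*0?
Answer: -16430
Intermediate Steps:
q(Q, z) = 0
E = 53 (E = (36 - 11) + 28 = 25 + 28 = 53)
J(k) = 0 (J(k) = 0/241 = 0*(1/241) = 0)
J(265 - 1*(-299)) - E*310 = 0 - 53*310 = 0 - 1*16430 = 0 - 16430 = -16430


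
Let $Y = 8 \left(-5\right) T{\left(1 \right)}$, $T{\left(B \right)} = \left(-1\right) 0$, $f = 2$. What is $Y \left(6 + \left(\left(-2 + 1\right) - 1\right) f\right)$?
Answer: $0$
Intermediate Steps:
$T{\left(B \right)} = 0$
$Y = 0$ ($Y = 8 \left(-5\right) 0 = \left(-40\right) 0 = 0$)
$Y \left(6 + \left(\left(-2 + 1\right) - 1\right) f\right) = 0 \left(6 + \left(\left(-2 + 1\right) - 1\right) 2\right) = 0 \left(6 + \left(-1 - 1\right) 2\right) = 0 \left(6 - 4\right) = 0 \cdot 2 = 0$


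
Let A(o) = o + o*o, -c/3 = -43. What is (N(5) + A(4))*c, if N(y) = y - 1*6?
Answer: 2451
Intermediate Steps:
c = 129 (c = -3*(-43) = 129)
A(o) = o + o²
N(y) = -6 + y (N(y) = y - 6 = -6 + y)
(N(5) + A(4))*c = ((-6 + 5) + 4*(1 + 4))*129 = (-1 + 4*5)*129 = (-1 + 20)*129 = 19*129 = 2451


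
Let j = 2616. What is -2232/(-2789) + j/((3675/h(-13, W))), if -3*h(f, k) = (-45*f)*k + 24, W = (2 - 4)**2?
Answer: -1913688104/3416525 ≈ -560.13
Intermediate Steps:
W = 4 (W = (-2)**2 = 4)
h(f, k) = -8 + 15*f*k (h(f, k) = -((-45*f)*k + 24)/3 = -(-45*f*k + 24)/3 = -(24 - 45*f*k)/3 = -8 + 15*f*k)
-2232/(-2789) + j/((3675/h(-13, W))) = -2232/(-2789) + 2616/((3675/(-8 + 15*(-13)*4))) = -2232*(-1/2789) + 2616/((3675/(-8 - 780))) = 2232/2789 + 2616/((3675/(-788))) = 2232/2789 + 2616/((3675*(-1/788))) = 2232/2789 + 2616/(-3675/788) = 2232/2789 + 2616*(-788/3675) = 2232/2789 - 687136/1225 = -1913688104/3416525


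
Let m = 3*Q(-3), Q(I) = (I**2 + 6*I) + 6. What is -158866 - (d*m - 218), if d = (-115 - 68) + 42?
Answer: -159917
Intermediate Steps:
Q(I) = 6 + I**2 + 6*I
d = -141 (d = -183 + 42 = -141)
m = -9 (m = 3*(6 + (-3)**2 + 6*(-3)) = 3*(6 + 9 - 18) = 3*(-3) = -9)
-158866 - (d*m - 218) = -158866 - (-141*(-9) - 218) = -158866 - (1269 - 218) = -158866 - 1*1051 = -158866 - 1051 = -159917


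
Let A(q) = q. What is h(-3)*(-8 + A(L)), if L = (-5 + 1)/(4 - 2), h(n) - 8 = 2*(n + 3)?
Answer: -80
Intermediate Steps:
h(n) = 14 + 2*n (h(n) = 8 + 2*(n + 3) = 8 + 2*(3 + n) = 8 + (6 + 2*n) = 14 + 2*n)
L = -2 (L = -4/2 = -4*½ = -2)
h(-3)*(-8 + A(L)) = (14 + 2*(-3))*(-8 - 2) = (14 - 6)*(-10) = 8*(-10) = -80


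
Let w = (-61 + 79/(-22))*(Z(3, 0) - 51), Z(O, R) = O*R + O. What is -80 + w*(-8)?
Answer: -273712/11 ≈ -24883.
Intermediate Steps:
Z(O, R) = O + O*R
w = 34104/11 (w = (-61 + 79/(-22))*(3*(1 + 0) - 51) = (-61 + 79*(-1/22))*(3*1 - 51) = (-61 - 79/22)*(3 - 51) = -1421/22*(-48) = 34104/11 ≈ 3100.4)
-80 + w*(-8) = -80 + (34104/11)*(-8) = -80 - 272832/11 = -273712/11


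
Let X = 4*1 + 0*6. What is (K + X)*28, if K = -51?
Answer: -1316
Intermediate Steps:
X = 4 (X = 4 + 0 = 4)
(K + X)*28 = (-51 + 4)*28 = -47*28 = -1316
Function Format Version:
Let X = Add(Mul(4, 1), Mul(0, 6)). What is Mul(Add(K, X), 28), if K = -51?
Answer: -1316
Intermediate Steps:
X = 4 (X = Add(4, 0) = 4)
Mul(Add(K, X), 28) = Mul(Add(-51, 4), 28) = Mul(-47, 28) = -1316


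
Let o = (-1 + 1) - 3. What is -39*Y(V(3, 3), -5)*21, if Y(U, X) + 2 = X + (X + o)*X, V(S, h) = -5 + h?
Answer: -27027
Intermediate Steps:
o = -3 (o = 0 - 3 = -3)
Y(U, X) = -2 + X + X*(-3 + X) (Y(U, X) = -2 + (X + (X - 3)*X) = -2 + (X + (-3 + X)*X) = -2 + (X + X*(-3 + X)) = -2 + X + X*(-3 + X))
-39*Y(V(3, 3), -5)*21 = -39*(-2 + (-5)**2 - 2*(-5))*21 = -39*(-2 + 25 + 10)*21 = -39*33*21 = -1287*21 = -27027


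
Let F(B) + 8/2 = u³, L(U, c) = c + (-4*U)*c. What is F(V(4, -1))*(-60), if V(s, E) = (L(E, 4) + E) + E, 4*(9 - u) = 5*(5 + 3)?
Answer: 300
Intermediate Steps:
L(U, c) = c - 4*U*c
u = -1 (u = 9 - 5*(5 + 3)/4 = 9 - 5*8/4 = 9 - ¼*40 = 9 - 10 = -1)
V(s, E) = 4 - 14*E (V(s, E) = (4*(1 - 4*E) + E) + E = ((4 - 16*E) + E) + E = (4 - 15*E) + E = 4 - 14*E)
F(B) = -5 (F(B) = -4 + (-1)³ = -4 - 1 = -5)
F(V(4, -1))*(-60) = -5*(-60) = 300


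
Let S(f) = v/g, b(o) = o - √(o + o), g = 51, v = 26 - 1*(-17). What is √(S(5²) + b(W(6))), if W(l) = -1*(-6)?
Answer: √(17799 - 5202*√3)/51 ≈ 1.8382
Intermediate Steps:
v = 43 (v = 26 + 17 = 43)
W(l) = 6
b(o) = o - √2*√o (b(o) = o - √(2*o) = o - √2*√o)
S(f) = 43/51
√(S(5²) + b(W(6))) = √(43/51 + (6 - √2*√6)) = √(43/51 + (6 - 2*√3)) = √(349/51 - 2*√3)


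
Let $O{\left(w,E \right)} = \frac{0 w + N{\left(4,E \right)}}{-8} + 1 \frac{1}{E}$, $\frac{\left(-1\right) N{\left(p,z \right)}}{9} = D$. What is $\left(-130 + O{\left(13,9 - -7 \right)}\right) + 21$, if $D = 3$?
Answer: $- \frac{1689}{16} \approx -105.56$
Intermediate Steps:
$N{\left(p,z \right)} = -27$ ($N{\left(p,z \right)} = \left(-9\right) 3 = -27$)
$O{\left(w,E \right)} = \frac{27}{8} + \frac{1}{E}$ ($O{\left(w,E \right)} = \frac{0 w - 27}{-8} + 1 \frac{1}{E} = \left(0 - 27\right) \left(- \frac{1}{8}\right) + \frac{1}{E} = \left(-27\right) \left(- \frac{1}{8}\right) + \frac{1}{E} = \frac{27}{8} + \frac{1}{E}$)
$\left(-130 + O{\left(13,9 - -7 \right)}\right) + 21 = \left(-130 + \left(\frac{27}{8} + \frac{1}{9 - -7}\right)\right) + 21 = \left(-130 + \left(\frac{27}{8} + \frac{1}{9 + 7}\right)\right) + 21 = \left(-130 + \left(\frac{27}{8} + \frac{1}{16}\right)\right) + 21 = \left(-130 + \frac{55}{16}\right) + 21 = - \frac{2025}{16} + 21 = - \frac{1689}{16}$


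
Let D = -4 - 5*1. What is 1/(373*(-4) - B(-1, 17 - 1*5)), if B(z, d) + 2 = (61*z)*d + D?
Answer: -1/749 ≈ -0.0013351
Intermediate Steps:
D = -9 (D = -4 - 5 = -9)
B(z, d) = -11 + 61*d*z (B(z, d) = -2 + ((61*z)*d - 9) = -2 + (61*d*z - 9) = -2 + (-9 + 61*d*z) = -11 + 61*d*z)
1/(373*(-4) - B(-1, 17 - 1*5)) = 1/(373*(-4) - (-11 + 61*(17 - 1*5)*(-1))) = 1/(-1492 - (-11 + 61*(17 - 5)*(-1))) = 1/(-1492 - (-11 + 61*12*(-1))) = 1/(-1492 - (-11 - 732)) = 1/(-1492 - 1*(-743)) = 1/(-1492 + 743) = 1/(-749) = -1/749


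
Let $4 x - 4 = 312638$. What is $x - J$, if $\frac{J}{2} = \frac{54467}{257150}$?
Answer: $\frac{20098863641}{257150} \approx 78160.0$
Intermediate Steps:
$J = \frac{54467}{128575}$ ($J = 2 \cdot \frac{54467}{257150} = \frac{54467}{128575} \approx 0.42362$)
$x = \frac{156321}{2}$ ($x = 1 + \frac{1}{4} \cdot 312638 = 1 + \frac{156319}{2} = \frac{156321}{2} \approx 78161.0$)
$x - J = \frac{156321}{2} - \frac{54467}{128575} = \frac{20098863641}{257150}$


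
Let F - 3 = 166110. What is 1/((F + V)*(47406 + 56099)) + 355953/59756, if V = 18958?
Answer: 6818555171068571/1144672422479380 ≈ 5.9568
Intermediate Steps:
F = 166113 (F = 3 + 166110 = 166113)
1/((F + V)*(47406 + 56099)) + 355953/59756 = 1/((166113 + 18958)*(47406 + 56099)) + 355953/59756 = 1/(185071*103505) + 355953*(1/59756) = (1/185071)*(1/103505) + 355953/59756 = 1/19155773855 + 355953/59756 = 6818555171068571/1144672422479380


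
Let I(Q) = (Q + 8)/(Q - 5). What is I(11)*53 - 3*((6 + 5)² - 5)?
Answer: -1081/6 ≈ -180.17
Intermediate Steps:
I(Q) = (8 + Q)/(-5 + Q)
I(11)*53 - 3*((6 + 5)² - 5) = ((8 + 11)/(-5 + 11))*53 - 3*((6 + 5)² - 5) = (19/6)*53 - 3*(11² - 5) = ((⅙)*19)*53 - 3*(121 - 5) = (19/6)*53 - 3*116 = 1007/6 - 348 = -1081/6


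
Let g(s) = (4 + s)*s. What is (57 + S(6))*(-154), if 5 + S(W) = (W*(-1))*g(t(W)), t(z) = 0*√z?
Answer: -8008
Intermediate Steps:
t(z) = 0
g(s) = s*(4 + s)
S(W) = -5 (S(W) = -5 + (W*(-1))*(0*(4 + 0)) = -5 + (-W)*(0*4) = -5 - W*0 = -5 + 0 = -5)
(57 + S(6))*(-154) = (57 - 5)*(-154) = 52*(-154) = -8008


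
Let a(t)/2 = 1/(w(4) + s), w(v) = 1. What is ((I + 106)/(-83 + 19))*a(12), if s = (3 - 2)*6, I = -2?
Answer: -13/28 ≈ -0.46429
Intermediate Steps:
s = 6 (s = 1*6 = 6)
a(t) = 2/7 (a(t) = 2/(1 + 6) = 2/7)
((I + 106)/(-83 + 19))*a(12) = ((-2 + 106)/(-83 + 19))*(2/7) = (104/(-64))*(2/7) = (104*(-1/64))*(2/7) = -13/8*2/7 = -13/28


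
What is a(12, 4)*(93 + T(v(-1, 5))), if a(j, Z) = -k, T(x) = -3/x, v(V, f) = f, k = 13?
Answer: -6006/5 ≈ -1201.2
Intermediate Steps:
a(j, Z) = -13 (a(j, Z) = -1*13 = -13)
a(12, 4)*(93 + T(v(-1, 5))) = -13*(93 - 3/5) = -13*462/5 = -6006/5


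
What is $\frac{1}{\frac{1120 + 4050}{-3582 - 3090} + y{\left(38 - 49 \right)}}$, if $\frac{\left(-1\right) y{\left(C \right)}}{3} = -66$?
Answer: $\frac{3336}{657943} \approx 0.0050704$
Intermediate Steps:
$y{\left(C \right)} = 198$ ($y{\left(C \right)} = \left(-3\right) \left(-66\right) = 198$)
$\frac{1}{\frac{1120 + 4050}{-3582 - 3090} + y{\left(38 - 49 \right)}} = \frac{1}{\frac{1120 + 4050}{-3582 - 3090} + 198} = \frac{1}{\frac{5170}{-6672} + 198} = \frac{1}{5170 \left(- \frac{1}{6672}\right) + 198} = \frac{1}{- \frac{2585}{3336} + 198} = \frac{1}{\frac{657943}{3336}} = \frac{3336}{657943}$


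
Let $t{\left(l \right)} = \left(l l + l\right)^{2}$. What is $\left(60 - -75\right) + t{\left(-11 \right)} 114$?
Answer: $1379535$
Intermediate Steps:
$t{\left(l \right)} = \left(l + l^{2}\right)^{2}$ ($t{\left(l \right)} = \left(l^{2} + l\right)^{2} = \left(l + l^{2}\right)^{2}$)
$\left(60 - -75\right) + t{\left(-11 \right)} 114 = \left(60 - -75\right) + \left(-11\right)^{2} \left(1 - 11\right)^{2} \cdot 114 = \left(60 + 75\right) + 121 \left(-10\right)^{2} \cdot 114 = 135 + 121 \cdot 100 \cdot 114 = 135 + 12100 \cdot 114 = 135 + 1379400 = 1379535$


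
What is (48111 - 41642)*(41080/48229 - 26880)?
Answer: -8386116872360/48229 ≈ -1.7388e+8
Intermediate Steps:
(48111 - 41642)*(41080/48229 - 26880) = 6469*(41080*(1/48229) - 26880) = 6469*(41080/48229 - 26880) = 6469*(-1296354440/48229) = -8386116872360/48229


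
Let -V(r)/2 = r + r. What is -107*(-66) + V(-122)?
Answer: 7550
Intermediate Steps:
V(r) = -4*r (V(r) = -2*(r + r) = -4*r)
-107*(-66) + V(-122) = -107*(-66) - 4*(-122) = 7062 + 488 = 7550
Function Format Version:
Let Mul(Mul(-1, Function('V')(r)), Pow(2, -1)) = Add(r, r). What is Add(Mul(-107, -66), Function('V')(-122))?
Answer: 7550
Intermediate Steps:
Function('V')(r) = Mul(-4, r) (Function('V')(r) = Mul(-2, Add(r, r)) = Mul(-2, Mul(2, r)) = Mul(-4, r))
Add(Mul(-107, -66), Function('V')(-122)) = Add(Mul(-107, -66), Mul(-4, -122)) = Add(7062, 488) = 7550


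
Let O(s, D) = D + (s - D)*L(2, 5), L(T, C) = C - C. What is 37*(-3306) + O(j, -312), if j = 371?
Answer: -122634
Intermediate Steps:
L(T, C) = 0
O(s, D) = D (O(s, D) = D + (s - D)*0 = D + 0 = D)
37*(-3306) + O(j, -312) = 37*(-3306) - 312 = -122322 - 312 = -122634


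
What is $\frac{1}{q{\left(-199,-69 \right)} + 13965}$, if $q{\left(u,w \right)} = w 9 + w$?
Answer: $\frac{1}{13275} \approx 7.533 \cdot 10^{-5}$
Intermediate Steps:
$q{\left(u,w \right)} = 10 w$ ($q{\left(u,w \right)} = 9 w + w = 10 w$)
$\frac{1}{q{\left(-199,-69 \right)} + 13965} = \frac{1}{10 \left(-69\right) + 13965} = \frac{1}{-690 + 13965} = \frac{1}{13275}$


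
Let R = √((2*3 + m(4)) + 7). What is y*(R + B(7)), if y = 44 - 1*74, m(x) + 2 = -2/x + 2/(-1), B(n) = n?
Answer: -210 - 15*√34 ≈ -297.46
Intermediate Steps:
m(x) = -4 - 2/x (m(x) = -2 + (-2/x + 2/(-1)) = -2 + (-2/x + 2*(-1)) = -2 + (-2/x - 2) = -2 + (-2 - 2/x) = -4 - 2/x)
R = √34/2 (R = √((2*3 + (-4 - 2/4)) + 7) = √((6 + (-4 - 2*¼)) + 7) = √((6 + (-4 - ½)) + 7) = √((6 - 9/2) + 7) = √(3/2 + 7) = √(17/2) = √34/2 ≈ 2.9155)
y = -30 (y = 44 - 74 = -30)
y*(R + B(7)) = -30*(√34/2 + 7) = -30*(7 + √34/2) = -210 - 15*√34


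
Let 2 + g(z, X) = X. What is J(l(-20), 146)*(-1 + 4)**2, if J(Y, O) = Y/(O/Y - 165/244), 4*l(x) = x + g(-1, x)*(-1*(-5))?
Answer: 4639050/81973 ≈ 56.592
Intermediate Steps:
g(z, X) = -2 + X
l(x) = -5/2 + 3*x/2 (l(x) = (x + (-2 + x)*(-1*(-5)))/4 = (x + (-2 + x)*5)/4 = (x + (-10 + 5*x))/4 = (-10 + 6*x)/4 = -5/2 + 3*x/2)
J(Y, O) = Y/(-165/244 + O/Y) (J(Y, O) = Y/(O/Y - 165*1/244) = Y/(O/Y - 165/244) = Y/(-165/244 + O/Y))
J(l(-20), 146)*(-1 + 4)**2 = (244*(-5/2 + (3/2)*(-20))**2/(-165*(-5/2 + (3/2)*(-20)) + 244*146))*(-1 + 4)**2 = (244*(-5/2 - 30)**2/(-165*(-5/2 - 30) + 35624))*3**2 = (244*(-65/2)**2/(-165*(-65/2) + 35624))*9 = (244*(4225/4)/(10725/2 + 35624))*9 = (244*(4225/4)/(81973/2))*9 = (244*(4225/4)*(2/81973))*9 = (515450/81973)*9 = 4639050/81973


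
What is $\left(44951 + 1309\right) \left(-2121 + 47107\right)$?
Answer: $2081052360$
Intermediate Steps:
$\left(44951 + 1309\right) \left(-2121 + 47107\right) = 46260 \cdot 44986 = 2081052360$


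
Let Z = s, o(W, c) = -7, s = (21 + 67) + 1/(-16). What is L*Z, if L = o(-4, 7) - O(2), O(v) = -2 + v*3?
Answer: -15477/16 ≈ -967.31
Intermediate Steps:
s = 1407/16 (s = 88 - 1/16 = 1407/16 ≈ 87.938)
O(v) = -2 + 3*v
L = -11 (L = -7 - (-2 + 3*2) = -7 - (-2 + 6) = -7 - 1*4 = -7 - 4 = -11)
Z = 1407/16 ≈ 87.938
L*Z = -11*1407/16 = -15477/16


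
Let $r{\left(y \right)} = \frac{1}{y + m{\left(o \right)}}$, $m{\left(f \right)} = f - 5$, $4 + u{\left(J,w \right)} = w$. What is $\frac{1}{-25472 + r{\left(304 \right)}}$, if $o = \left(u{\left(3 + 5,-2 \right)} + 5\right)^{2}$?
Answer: $- \frac{300}{7641599} \approx -3.9259 \cdot 10^{-5}$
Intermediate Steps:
$u{\left(J,w \right)} = -4 + w$
$o = 1$ ($o = \left(\left(-4 - 2\right) + 5\right)^{2} = \left(-6 + 5\right)^{2} = \left(-1\right)^{2} = 1$)
$m{\left(f \right)} = -5 + f$ ($m{\left(f \right)} = f - 5 = -5 + f$)
$r{\left(y \right)} = \frac{1}{-4 + y}$ ($r{\left(y \right)} = \frac{1}{y + \left(-5 + 1\right)} = \frac{1}{y - 4} = \frac{1}{-4 + y}$)
$\frac{1}{-25472 + r{\left(304 \right)}} = \frac{1}{-25472 + \frac{1}{-4 + 304}} = \frac{1}{-25472 + \frac{1}{300}} = \frac{1}{- \frac{7641599}{300}} = - \frac{300}{7641599}$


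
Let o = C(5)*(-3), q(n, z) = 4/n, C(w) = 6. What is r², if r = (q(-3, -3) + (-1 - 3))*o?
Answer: 9216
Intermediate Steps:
o = -18 (o = 6*(-3) = -18)
r = 96 (r = (4/(-3) + (-1 - 3))*(-18) = (4*(-⅓) - 4)*(-18) = (-4/3 - 4)*(-18) = -16/3*(-18) = 96)
r² = 96² = 9216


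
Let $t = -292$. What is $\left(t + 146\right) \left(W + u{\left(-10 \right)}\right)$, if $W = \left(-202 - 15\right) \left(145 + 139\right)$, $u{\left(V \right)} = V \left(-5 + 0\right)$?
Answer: $8990388$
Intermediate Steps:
$u{\left(V \right)} = - 5 V$ ($u{\left(V \right)} = V \left(-5\right) = - 5 V$)
$W = -61628$ ($W = \left(-217\right) 284 = -61628$)
$\left(t + 146\right) \left(W + u{\left(-10 \right)}\right) = \left(-292 + 146\right) \left(-61628 - -50\right) = - 146 \left(-61628 + 50\right) = \left(-146\right) \left(-61578\right) = 8990388$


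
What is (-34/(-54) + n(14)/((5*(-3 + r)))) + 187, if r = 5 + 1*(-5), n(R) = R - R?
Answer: 5066/27 ≈ 187.63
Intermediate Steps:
n(R) = 0
r = 0 (r = 5 - 5 = 0)
(-34/(-54) + n(14)/((5*(-3 + r)))) + 187 = (-34/(-54) + 0/((5*(-3 + 0)))) + 187 = (-34*(-1/54) + 0/((5*(-3)))) + 187 = (17/27 + 0/(-15)) + 187 = (17/27 + 0*(-1/15)) + 187 = (17/27 + 0) + 187 = 17/27 + 187 = 5066/27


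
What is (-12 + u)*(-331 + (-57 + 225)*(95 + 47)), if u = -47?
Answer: -1387975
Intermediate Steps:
(-12 + u)*(-331 + (-57 + 225)*(95 + 47)) = (-12 - 47)*(-331 + (-57 + 225)*(95 + 47)) = -59*(-331 + 168*142) = -59*(-331 + 23856) = -59*23525 = -1387975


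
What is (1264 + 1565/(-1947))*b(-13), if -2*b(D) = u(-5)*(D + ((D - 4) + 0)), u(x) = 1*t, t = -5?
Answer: -61486075/649 ≈ -94740.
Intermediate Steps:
u(x) = -5 (u(x) = 1*(-5) = -5)
b(D) = -10 + 5*D (b(D) = -(-5)*(D + ((D - 4) + 0))/2 = -(-5)*(D + ((-4 + D) + 0))/2 = -(-5)*(D + (-4 + D))/2 = -(-5)*(-4 + 2*D)/2 = -(20 - 10*D)/2 = -10 + 5*D)
(1264 + 1565/(-1947))*b(-13) = (1264 + 1565/(-1947))*(-10 + 5*(-13)) = (1264 + 1565*(-1/1947))*(-10 - 65) = (1264 - 1565/1947)*(-75) = (2459443/1947)*(-75) = -61486075/649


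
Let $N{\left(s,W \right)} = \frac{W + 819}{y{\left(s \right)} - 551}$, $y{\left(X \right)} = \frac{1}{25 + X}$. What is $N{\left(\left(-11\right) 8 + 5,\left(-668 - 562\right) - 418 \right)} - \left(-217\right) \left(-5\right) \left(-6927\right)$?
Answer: $\frac{240197340487}{31959} \approx 7.5158 \cdot 10^{6}$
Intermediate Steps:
$N{\left(s,W \right)} = \frac{819 + W}{-551 + \frac{1}{25 + s}}$ ($N{\left(s,W \right)} = \frac{W + 819}{\frac{1}{25 + s} - 551} = \frac{819 + W}{-551 + \frac{1}{25 + s}}$)
$N{\left(\left(-11\right) 8 + 5,\left(-668 - 562\right) - 418 \right)} - \left(-217\right) \left(-5\right) \left(-6927\right) = - \frac{\left(25 + \left(\left(-11\right) 8 + 5\right)\right) \left(819 - 1648\right)}{13774 + 551 \left(\left(-11\right) 8 + 5\right)} - \left(-217\right) \left(-5\right) \left(-6927\right) = - \frac{\left(25 + \left(-88 + 5\right)\right) \left(819 - 1648\right)}{13774 + 551 \left(-88 + 5\right)} - 1085 \left(-6927\right) = - \frac{\left(25 - 83\right) \left(819 - 1648\right)}{13774 + 551 \left(-83\right)} - -7515795 = \left(-1\right) \frac{1}{13774 - 45733} \left(-58\right) \left(-829\right) + 7515795 = \left(-1\right) \frac{1}{-31959} \left(-58\right) \left(-829\right) + 7515795 = \left(-1\right) \left(- \frac{1}{31959}\right) \left(-58\right) \left(-829\right) + 7515795 = \frac{48082}{31959} + 7515795 = \frac{240197340487}{31959}$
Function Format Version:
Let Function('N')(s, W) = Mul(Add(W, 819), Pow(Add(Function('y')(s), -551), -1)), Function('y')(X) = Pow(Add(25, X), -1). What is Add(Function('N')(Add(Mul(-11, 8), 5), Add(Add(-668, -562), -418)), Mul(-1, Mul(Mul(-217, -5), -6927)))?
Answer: Rational(240197340487, 31959) ≈ 7.5158e+6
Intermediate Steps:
Function('N')(s, W) = Mul(Pow(Add(-551, Pow(Add(25, s), -1)), -1), Add(819, W)) (Function('N')(s, W) = Mul(Add(W, 819), Pow(Add(Pow(Add(25, s), -1), -551), -1)) = Mul(Add(819, W), Pow(Add(-551, Pow(Add(25, s), -1)), -1)) = Mul(Pow(Add(-551, Pow(Add(25, s), -1)), -1), Add(819, W)))
Add(Function('N')(Add(Mul(-11, 8), 5), Add(Add(-668, -562), -418)), Mul(-1, Mul(Mul(-217, -5), -6927))) = Add(Mul(-1, Pow(Add(13774, Mul(551, Add(Mul(-11, 8), 5))), -1), Add(25, Add(Mul(-11, 8), 5)), Add(819, Add(Add(-668, -562), -418))), Mul(-1, Mul(Mul(-217, -5), -6927))) = Add(Mul(-1, Pow(Add(13774, Mul(551, Add(-88, 5))), -1), Add(25, Add(-88, 5)), Add(819, Add(-1230, -418))), Mul(-1, Mul(1085, -6927))) = Add(Mul(-1, Pow(Add(13774, Mul(551, -83)), -1), Add(25, -83), Add(819, -1648)), Mul(-1, -7515795)) = Add(Mul(-1, Pow(Add(13774, -45733), -1), -58, -829), 7515795) = Add(Mul(-1, Pow(-31959, -1), -58, -829), 7515795) = Add(Mul(-1, Rational(-1, 31959), -58, -829), 7515795) = Add(Rational(48082, 31959), 7515795) = Rational(240197340487, 31959)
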